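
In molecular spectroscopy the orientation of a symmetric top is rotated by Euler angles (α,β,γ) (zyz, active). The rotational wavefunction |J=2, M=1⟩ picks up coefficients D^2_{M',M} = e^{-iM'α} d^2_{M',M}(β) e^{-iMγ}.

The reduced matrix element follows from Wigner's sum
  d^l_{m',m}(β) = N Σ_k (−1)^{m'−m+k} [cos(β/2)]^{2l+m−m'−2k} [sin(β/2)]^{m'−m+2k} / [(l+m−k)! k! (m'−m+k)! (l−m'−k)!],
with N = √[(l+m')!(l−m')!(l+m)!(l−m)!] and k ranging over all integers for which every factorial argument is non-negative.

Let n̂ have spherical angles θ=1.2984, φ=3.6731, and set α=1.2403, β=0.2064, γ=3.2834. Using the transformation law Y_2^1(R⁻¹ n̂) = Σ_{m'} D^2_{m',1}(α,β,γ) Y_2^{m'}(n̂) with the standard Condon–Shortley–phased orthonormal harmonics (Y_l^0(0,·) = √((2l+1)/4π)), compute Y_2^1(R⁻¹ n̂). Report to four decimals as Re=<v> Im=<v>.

Need the full column D^2_{m',1} for m'=−2..2 at α=1.2403, β=0.2064, γ=3.2834.
cos(β/2)=0.994680, sin(β/2)=0.103017
d^2_{-2,1}: single k=3 term ⇒ +0.002175;  D = +0.001511-0.001564i
d^2_{-1,1}: k∈[2..3] ⇒ +0.031500 -0.000113 = +0.031387;  D = -0.014279-0.027951i
d^2_{0,1}: k∈[1..2] ⇒ +0.248333 -0.002664 = +0.245669;  D = -0.243203+0.034721i
d^2_{1,1}: k∈[0..1] ⇒ +0.978888 -0.031500 = +0.947388;  D = -0.177703+0.930573i
d^2_{2,1}: single k=0 term ⇒ -0.202763;  D = -0.176043-0.100605i
Y_2^{m'}(θ=1.2984,φ=3.6731) and Σ D·Y over m':
  (+0.0015-0.0016i)·(+0.1742-0.3131i)  (-0.0143-0.0280i)·(-0.1726+0.1015i)  (-0.2432+0.0347i)·(-0.2469+0.0000i)  (-0.1777+0.9306i)·(+0.1726+0.1015i)  (-0.1760-0.1006i)·(+0.1742+0.3131i)
Y_2^1(R⁻¹ n̂) = -0.059131+0.063964i

Re=-0.0591 Im=0.0640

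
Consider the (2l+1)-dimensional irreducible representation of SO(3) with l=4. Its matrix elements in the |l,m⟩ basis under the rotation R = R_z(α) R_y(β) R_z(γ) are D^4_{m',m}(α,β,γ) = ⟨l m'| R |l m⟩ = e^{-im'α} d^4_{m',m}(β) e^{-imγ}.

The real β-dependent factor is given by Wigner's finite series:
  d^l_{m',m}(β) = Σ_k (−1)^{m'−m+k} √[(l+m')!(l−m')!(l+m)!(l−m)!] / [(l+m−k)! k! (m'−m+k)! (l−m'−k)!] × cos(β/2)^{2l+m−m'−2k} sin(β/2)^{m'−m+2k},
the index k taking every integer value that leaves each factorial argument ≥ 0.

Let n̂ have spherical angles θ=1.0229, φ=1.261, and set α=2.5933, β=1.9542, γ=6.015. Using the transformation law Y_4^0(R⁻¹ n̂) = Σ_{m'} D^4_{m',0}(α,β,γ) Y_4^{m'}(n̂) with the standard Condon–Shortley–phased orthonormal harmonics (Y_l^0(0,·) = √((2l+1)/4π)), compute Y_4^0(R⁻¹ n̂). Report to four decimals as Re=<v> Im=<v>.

Re=0.3172 Im=0.0000

Need the full column D^4_{m',0} for m'=−4..4 at α=2.5933, β=1.9542, γ=6.015.
cos(β/2)=0.559429, sin(β/2)=0.828879
d^4_{-4,0}: single k=4 term ⇒ +0.386804;  D = -0.225494-0.314277i
d^4_{-3,0}: k∈[3..4] ⇒ +0.369199 -0.810499 = -0.441300;  D = -0.032662-0.440090i
d^4_{-2,0}: k∈[2..4] ⇒ +0.199789 -1.169586 +0.962844 = -0.006954;  D = -0.003175+0.006186i
d^4_{-1,0}: k∈[1..4] ⇒ +0.063565 -0.837264 +1.838039 -0.672506 = +0.391835;  D = -0.334398+0.204236i
d^4_{0,0}: k∈[0..4] ⇒ +0.009593 -0.336953 +1.664351 -1.623883 +0.222806 = -0.064086;  D = -0.064086+0.000000i
d^4_{1,0}: k∈[0..3] ⇒ -0.063565 +0.837264 -1.838039 +0.672506 = -0.391835;  D = +0.334398+0.204236i
d^4_{2,0}: k∈[0..2] ⇒ +0.199789 -1.169586 +0.962844 = -0.006954;  D = -0.003175-0.006186i
d^4_{3,0}: k∈[0..1] ⇒ -0.369199 +0.810499 = +0.441300;  D = +0.032662-0.440090i
d^4_{4,0}: single k=0 term ⇒ +0.386804;  D = -0.225494+0.314277i
Y_4^{m'}(θ=1.0229,φ=1.261) and Σ D·Y over m':
  (-0.2255-0.3143i)·(+0.0765+0.2222i)  (-0.0327-0.4401i)·(-0.3249+0.2426i)  (-0.0032+0.0062i)·(-0.1785-0.1273i)  (-0.3344+0.2042i)·(-0.0706+0.2205i)  (-0.0641+0.0000i)·(-0.2711+0.0000i)  (+0.3344+0.2042i)·(+0.0706+0.2205i)  (-0.0032-0.0062i)·(-0.1785+0.1273i)  (+0.0327-0.4401i)·(+0.3249+0.2426i)  (-0.2255+0.3143i)·(+0.0765-0.2222i)
Y_4^0(R⁻¹ n̂) = +0.317162+0.000000i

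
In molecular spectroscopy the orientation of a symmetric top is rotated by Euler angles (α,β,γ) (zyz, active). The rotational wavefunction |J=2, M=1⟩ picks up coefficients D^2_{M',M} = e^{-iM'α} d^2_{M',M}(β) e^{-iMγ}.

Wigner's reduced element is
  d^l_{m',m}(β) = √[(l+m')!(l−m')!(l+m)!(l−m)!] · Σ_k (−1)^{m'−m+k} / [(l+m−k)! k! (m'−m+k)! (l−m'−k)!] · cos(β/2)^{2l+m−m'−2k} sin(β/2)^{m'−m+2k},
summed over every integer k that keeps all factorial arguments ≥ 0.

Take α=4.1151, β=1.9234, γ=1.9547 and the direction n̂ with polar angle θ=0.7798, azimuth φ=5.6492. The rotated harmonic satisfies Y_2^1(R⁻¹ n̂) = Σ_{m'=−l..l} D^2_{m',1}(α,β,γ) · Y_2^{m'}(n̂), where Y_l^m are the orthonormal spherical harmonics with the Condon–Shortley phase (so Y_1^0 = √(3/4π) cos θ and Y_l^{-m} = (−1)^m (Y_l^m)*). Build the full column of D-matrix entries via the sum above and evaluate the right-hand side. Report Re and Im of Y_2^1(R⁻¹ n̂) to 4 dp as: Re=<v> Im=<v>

Need the full column D^2_{m',1} for m'=−2..2 at α=4.1151, β=1.9234, γ=1.9547.
cos(β/2)=0.572127, sin(β/2)=0.820165
d^2_{-2,1}: single k=3 term ⇒ +0.631286;  D = +0.631268-0.004852i
d^2_{-1,1}: k∈[2..3] ⇒ +0.660554 -0.452487 = +0.208067;  D = -0.115692+0.172937i
d^2_{0,1}: k∈[1..2] ⇒ +0.376230 -0.773165 = -0.396935;  D = +0.148669+0.368042i
d^2_{1,1}: k∈[0..1] ⇒ +0.107144 -0.660554 = -0.553410;  D = -0.540858-0.117195i
d^2_{2,1}: single k=0 term ⇒ -0.307190;  D = +0.222637-0.211657i
Y_2^{m'}(θ=0.7798,φ=5.6492) and Σ D·Y over m':
  (+0.6313-0.0049i)·(+0.0570+0.1823i)  (-0.1157+0.1729i)·(+0.3112+0.2288i)  (+0.1487+0.3680i)·(+0.1630+0.0000i)  (-0.5409-0.1172i)·(-0.3112+0.2288i)  (+0.2226-0.2117i)·(+0.0570-0.1823i)
Y_2^1(R⁻¹ n̂) = +0.154720+0.062213i

Re=0.1547 Im=0.0622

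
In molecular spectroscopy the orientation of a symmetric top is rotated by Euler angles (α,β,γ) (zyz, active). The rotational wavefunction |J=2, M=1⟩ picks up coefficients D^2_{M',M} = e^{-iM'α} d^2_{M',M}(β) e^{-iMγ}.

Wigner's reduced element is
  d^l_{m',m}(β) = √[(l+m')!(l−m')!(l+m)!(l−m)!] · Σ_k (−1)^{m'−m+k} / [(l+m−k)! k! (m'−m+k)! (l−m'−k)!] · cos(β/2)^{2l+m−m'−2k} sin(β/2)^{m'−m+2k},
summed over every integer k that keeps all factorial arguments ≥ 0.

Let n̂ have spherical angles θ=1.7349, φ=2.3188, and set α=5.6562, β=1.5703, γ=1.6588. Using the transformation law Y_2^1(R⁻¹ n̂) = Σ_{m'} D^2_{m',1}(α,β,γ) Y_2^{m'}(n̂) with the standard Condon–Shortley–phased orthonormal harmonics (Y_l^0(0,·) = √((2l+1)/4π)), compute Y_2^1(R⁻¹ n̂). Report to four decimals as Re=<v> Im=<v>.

Re=0.1323 Im=-0.1339

Need the full column D^2_{m',1} for m'=−2..2 at α=5.6562, β=1.5703, γ=1.6588.
cos(β/2)=0.707282, sin(β/2)=0.706931
d^2_{-2,1}: single k=3 term ⇒ +0.499752;  D = -0.486725-0.113359i
d^2_{-1,1}: k∈[2..3] ⇒ +0.750000 -0.249752 = +0.500248;  D = -0.327967-0.377737i
d^2_{0,1}: k∈[1..2] ⇒ +0.612676 -0.612068 = +0.000608;  D = -0.000053-0.000606i
d^2_{1,1}: k∈[0..1] ⇒ +0.250248 -0.750000 = -0.499752;  D = -0.256504+0.428903i
d^2_{2,1}: single k=0 term ⇒ -0.500248;  D = -0.459813+0.197029i
Y_2^{m'}(θ=1.7349,φ=2.3188) and Σ D·Y over m':
  (-0.4867-0.1134i)·(-0.0281+0.3749i)  (-0.3280-0.3777i)·(+0.0847+0.0913i)  (-0.0001-0.0006i)·(-0.2901+0.0000i)  (-0.2565+0.4289i)·(-0.0847+0.0913i)  (-0.4598+0.1970i)·(-0.0281-0.3749i)
Y_2^1(R⁻¹ n̂) = +0.132252-0.133928i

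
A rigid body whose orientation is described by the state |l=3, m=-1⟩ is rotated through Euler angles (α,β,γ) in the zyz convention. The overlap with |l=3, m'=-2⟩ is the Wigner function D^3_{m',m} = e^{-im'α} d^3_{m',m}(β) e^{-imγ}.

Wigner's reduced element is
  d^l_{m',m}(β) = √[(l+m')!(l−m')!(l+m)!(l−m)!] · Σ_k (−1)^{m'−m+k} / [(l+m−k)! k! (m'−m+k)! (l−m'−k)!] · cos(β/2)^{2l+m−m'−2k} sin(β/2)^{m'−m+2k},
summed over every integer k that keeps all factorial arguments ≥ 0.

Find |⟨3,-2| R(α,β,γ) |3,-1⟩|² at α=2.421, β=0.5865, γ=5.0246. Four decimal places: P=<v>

Split into d^3_{-2,-1}(β=0.5865) × two z-phases.
c=cos(0.5865/2)=0.957309, s=sin(0.5865/2)=0.289065; N=√[1·120·2·24]=75.894664
k∈{1,2} keeps every argument non-negative
  k=1: (−1)^0·75.8947/(24)·0.9573^5·0.2891^1 = +0.734949
  k=2: (−1)^1·75.8947/(12)·0.9573^3·0.2891^3 = -0.134021
d^3_{-2,-1}(0.5865) = +0.734949 -0.134021 = +0.600928
|D^3_{-2,-1}|² = |d^3_{-2,-1}(β)|² = (+0.600928)² = 0.361114 (the z-rotation phases have unit modulus)

P=0.3611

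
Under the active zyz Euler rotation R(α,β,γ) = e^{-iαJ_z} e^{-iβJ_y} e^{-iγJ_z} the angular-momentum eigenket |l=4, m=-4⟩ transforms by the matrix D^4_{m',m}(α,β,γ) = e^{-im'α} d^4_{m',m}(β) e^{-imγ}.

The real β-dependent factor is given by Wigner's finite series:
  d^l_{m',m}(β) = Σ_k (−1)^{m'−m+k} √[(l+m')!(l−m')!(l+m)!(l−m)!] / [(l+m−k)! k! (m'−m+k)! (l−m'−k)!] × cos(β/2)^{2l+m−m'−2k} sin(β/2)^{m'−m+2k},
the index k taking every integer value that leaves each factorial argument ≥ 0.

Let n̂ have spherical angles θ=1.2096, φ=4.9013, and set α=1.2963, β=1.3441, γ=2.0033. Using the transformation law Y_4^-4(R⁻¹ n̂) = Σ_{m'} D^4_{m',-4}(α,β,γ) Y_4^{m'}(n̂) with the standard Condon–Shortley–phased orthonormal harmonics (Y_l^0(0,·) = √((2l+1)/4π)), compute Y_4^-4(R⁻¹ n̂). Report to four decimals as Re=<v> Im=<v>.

Need the full column D^4_{m',-4} for m'=−4..4 at α=1.2963, β=1.3441, γ=2.0033.
cos(β/2)=0.782547, sin(β/2)=0.622592
d^4_{-4,-4}: single k=0 term ⇒ +0.140632;  D = +0.113466+0.083083i
d^4_{-3,-4}: single k=0 term ⇒ -0.316462;  D = -0.249171+0.195094i
d^4_{-2,-4}: single k=0 term ⇒ +0.471029;  D = -0.178982-0.435700i
d^4_{-1,-4}: single k=0 term ⇒ -0.529975;  D = +0.526458-0.060959i
d^4_{0,-4}: single k=0 term ⇒ +0.471415;  D = -0.074741+0.465452i
d^4_{1,-4}: single k=0 term ⇒ -0.335460;  D = -0.304400-0.140975i
d^4_{2,-4}: single k=0 term ⇒ +0.188720;  D = +0.122758-0.143338i
d^4_{3,-4}: single k=0 term ⇒ -0.080256;  D = +0.044524+0.066773i
d^4_{4,-4}: single k=0 term ⇒ +0.022575;  D = -0.021474+0.006964i
Y_4^{m'}(θ=1.2096,φ=4.9013) and Σ D·Y over m':
  (+0.1135+0.0831i)·(+0.2467-0.2324i)  (-0.2492+0.1951i)·(-0.1944-0.3055i)  (-0.1790-0.4357i)·(+0.0342-0.0136i)  (+0.5265-0.0610i)·(-0.0624-0.3266i)  (-0.0747+0.4655i)·(-0.0212+0.0000i)  (-0.3044-0.1410i)·(+0.0624-0.3266i)  (+0.1228-0.1433i)·(+0.0342+0.0136i)  (+0.0445+0.0668i)·(+0.1944-0.3055i)  (-0.0215+0.0070i)·(+0.2467+0.2324i)
Y_4^-4(R⁻¹ n̂) = +0.055354-0.074689i

Re=0.0554 Im=-0.0747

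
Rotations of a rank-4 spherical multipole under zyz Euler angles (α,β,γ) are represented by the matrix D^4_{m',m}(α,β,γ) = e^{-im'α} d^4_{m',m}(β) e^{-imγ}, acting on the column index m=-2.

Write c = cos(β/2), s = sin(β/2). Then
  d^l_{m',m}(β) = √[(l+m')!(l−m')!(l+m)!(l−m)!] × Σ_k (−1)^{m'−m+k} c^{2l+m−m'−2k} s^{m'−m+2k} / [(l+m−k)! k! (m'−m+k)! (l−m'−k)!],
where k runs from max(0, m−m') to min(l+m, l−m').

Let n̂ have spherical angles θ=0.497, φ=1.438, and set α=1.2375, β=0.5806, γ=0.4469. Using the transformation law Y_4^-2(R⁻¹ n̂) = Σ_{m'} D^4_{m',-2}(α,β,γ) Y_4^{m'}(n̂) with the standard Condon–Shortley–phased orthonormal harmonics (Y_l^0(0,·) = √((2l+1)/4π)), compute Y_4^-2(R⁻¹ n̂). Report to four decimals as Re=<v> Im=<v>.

Re=-0.0274 Im=0.0204

Need the full column D^4_{m',-2} for m'=−4..4 at α=1.2375, β=0.5806, γ=0.4469.
cos(β/2)=0.958158, sin(β/2)=0.286240
d^4_{-4,-2}: single k=2 term ⇒ +0.335476;  D = +0.303610-0.142706i
d^4_{-3,-2}: k∈[1..2] ⇒ +0.794061 -0.212599 = +0.581462;  D = -0.061571-0.578193i
d^4_{-2,-2}: k∈[0..2] ⇒ +0.710391 -0.760788 +0.084871 = +0.034473;  D = -0.033587-0.007765i
d^4_{-1,-2}: k∈[0..2] ⇒ -0.900381 +0.401774 -0.023904 = -0.522511;  D = +0.277774-0.442560i
d^4_{0,-2}: k∈[0..2] ⇒ +0.601456 -0.143139 +0.004790 = +0.463107;  D = +0.290116+0.360973i
d^4_{1,-2}: k∈[0..2] ⇒ -0.267849 +0.035856 -0.000640 = -0.232633;  D = -0.219027+0.078391i
d^4_{2,-2}: k∈[0..2] ⇒ +0.084871 -0.006059 +0.000045 = +0.078857;  D = -0.000820-0.078852i
d^4_{3,-2}: k∈[0..1] ⇒ -0.018973 +0.000564 = -0.018409;  D = +0.017458+0.005841i
d^4_{4,-2}: single k=0 term ⇒ +0.002672;  D = -0.001630+0.002117i
Y_4^{m'}(θ=0.497,φ=1.438) and Σ D·Y over m':
  (+0.3036-0.1427i)·(+0.0197+0.0116i)  (-0.0616-0.5782i)·(-0.0463+0.1099i)  (-0.0336-0.0078i)·(-0.3235-0.0880i)  (+0.2778-0.4426i)·(+0.0632-0.4734i)  (+0.2901+0.3610i)·(+0.0757+0.0000i)  (-0.2190+0.0784i)·(-0.0632-0.4734i)  (-0.0008-0.0789i)·(-0.3235+0.0880i)  (+0.0175+0.0058i)·(+0.0463+0.1099i)  (-0.0016+0.0021i)·(+0.0197-0.0116i)
Y_4^-2(R⁻¹ n̂) = -0.027428+0.020413i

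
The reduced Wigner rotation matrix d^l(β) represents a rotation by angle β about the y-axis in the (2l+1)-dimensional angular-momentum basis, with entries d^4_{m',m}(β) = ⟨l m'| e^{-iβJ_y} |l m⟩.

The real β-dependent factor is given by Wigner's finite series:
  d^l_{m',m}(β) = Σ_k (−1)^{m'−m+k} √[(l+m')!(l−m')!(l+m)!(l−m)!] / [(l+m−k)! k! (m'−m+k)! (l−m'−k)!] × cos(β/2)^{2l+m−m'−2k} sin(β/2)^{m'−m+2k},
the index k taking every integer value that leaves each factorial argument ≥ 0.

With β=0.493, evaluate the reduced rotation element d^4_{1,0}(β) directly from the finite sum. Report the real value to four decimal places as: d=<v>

d^4_{1,0}(β=0.493) via Wigner's sum:
Half-angle: c=0.969772, s=0.244011. N=√(120·6·24·24)=643.987578
Admissible k: 0..3 (factorial args all ≥0)
  k=0: (−1)^1·643.9876/(144)·0.9698^7·0.2440^1 = -0.880265
  k=1: (−1)^2·643.9876/(24)·0.9698^5·0.2440^3 = +0.334384
  k=2: (−1)^3·643.9876/(24)·0.9698^3·0.2440^5 = -0.021170
  k=3: (−1)^4·643.9876/(144)·0.9698^1·0.2440^7 = +0.000223
d^4_{1,0}(0.493) = -0.880265 +0.334384 -0.021170 +0.000223 = -0.566829

d=-0.5668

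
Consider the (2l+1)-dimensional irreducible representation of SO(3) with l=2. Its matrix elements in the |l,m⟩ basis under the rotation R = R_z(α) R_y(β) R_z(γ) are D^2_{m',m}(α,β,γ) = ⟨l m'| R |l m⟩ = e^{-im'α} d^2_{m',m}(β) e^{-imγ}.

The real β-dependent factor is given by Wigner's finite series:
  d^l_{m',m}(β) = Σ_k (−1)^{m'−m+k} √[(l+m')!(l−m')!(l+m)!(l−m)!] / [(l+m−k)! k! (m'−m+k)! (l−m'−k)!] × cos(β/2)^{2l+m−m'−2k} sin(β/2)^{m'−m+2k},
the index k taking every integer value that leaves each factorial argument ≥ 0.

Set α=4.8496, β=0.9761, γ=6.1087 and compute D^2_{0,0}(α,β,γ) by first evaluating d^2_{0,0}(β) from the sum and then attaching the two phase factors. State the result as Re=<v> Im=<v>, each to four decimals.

D^2_{0,0}(4.8496,0.9761,6.1087) = e^{-i·0·4.8496}·d^2_{0,0}(0.9761)·e^{-i·0·6.1087}. Compute d first:
With c≡cos(β/2)=0.883249 and s≡sin(β/2)=0.468904, N=[2·2·2·2]^{1/2}=4.000000
The bounds max(0,m−m')=0 and min(l+m,l−m')=2 give 3 terms
  k=0: (−1)^0·4.0000/(4)·0.8832^4·0.4689^0 = +0.608601
  k=1: (−1)^1·4.0000/(1)·0.8832^2·0.4689^2 = -0.686112
  k=2: (−1)^2·4.0000/(4)·0.8832^0·0.4689^4 = +0.048343
d^2_{0,0}(0.9761) = +0.608601 -0.686112 +0.048343 = -0.029168
Phases: e^{-i·(0)·4.8496}=+1.000000+0.000000i, e^{-i·(0)·6.1087}=+1.000000+0.000000i ⇒ D=-0.029168+0.000000i

Re=-0.0292 Im=0.0000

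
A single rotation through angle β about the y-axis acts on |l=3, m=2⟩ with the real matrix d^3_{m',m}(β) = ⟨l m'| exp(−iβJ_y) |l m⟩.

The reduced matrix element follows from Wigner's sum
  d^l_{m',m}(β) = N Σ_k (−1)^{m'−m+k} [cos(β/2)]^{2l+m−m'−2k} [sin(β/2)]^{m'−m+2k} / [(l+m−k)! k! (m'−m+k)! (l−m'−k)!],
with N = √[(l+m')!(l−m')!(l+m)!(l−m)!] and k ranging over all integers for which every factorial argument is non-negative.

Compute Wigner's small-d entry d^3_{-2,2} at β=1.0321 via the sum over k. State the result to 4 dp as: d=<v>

d=0.2098

d^3_{-2,2}(β=1.0321) via Wigner's sum:
c=cos(1.0321/2)=0.869775, s=sin(1.0321/2)=0.493448; N=√[1·120·120·1]=120.000000
The bounds max(0,m−m')=4 and min(l+m,l−m')=5 give 2 terms
  k=4: (−1)^0·120.0000/(24)·0.8698^2·0.4934^4 = +0.224260
  k=5: (−1)^1·120.0000/(120)·0.8698^0·0.4934^6 = -0.014436
d^3_{-2,2}(1.0321) = +0.224260 -0.014436 = +0.209823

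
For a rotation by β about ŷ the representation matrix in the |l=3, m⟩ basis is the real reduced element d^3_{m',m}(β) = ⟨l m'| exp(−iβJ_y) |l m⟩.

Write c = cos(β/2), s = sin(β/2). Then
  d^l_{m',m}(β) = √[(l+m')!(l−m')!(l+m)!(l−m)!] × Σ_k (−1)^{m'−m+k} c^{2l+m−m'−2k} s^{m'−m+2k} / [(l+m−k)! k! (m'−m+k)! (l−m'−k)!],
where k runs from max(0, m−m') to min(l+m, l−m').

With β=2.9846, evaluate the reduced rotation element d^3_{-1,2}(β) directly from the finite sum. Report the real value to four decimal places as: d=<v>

d=-0.2412

d^3_{-1,2}(β=2.9846) via Wigner's sum:
With c≡cos(β/2)=0.078416 and s≡sin(β/2)=0.996921, N=[2·24·120·1]^{1/2}=75.894664
k∈{3,4} keeps every argument non-negative
  k=3: (−1)^0·75.8947/(12)·0.0784^3·0.9969^3 = +0.003021
  k=4: (−1)^1·75.8947/(24)·0.0784^1·0.9969^5 = -0.244178
d^3_{-1,2}(2.9846) = +0.003021 -0.244178 = -0.241156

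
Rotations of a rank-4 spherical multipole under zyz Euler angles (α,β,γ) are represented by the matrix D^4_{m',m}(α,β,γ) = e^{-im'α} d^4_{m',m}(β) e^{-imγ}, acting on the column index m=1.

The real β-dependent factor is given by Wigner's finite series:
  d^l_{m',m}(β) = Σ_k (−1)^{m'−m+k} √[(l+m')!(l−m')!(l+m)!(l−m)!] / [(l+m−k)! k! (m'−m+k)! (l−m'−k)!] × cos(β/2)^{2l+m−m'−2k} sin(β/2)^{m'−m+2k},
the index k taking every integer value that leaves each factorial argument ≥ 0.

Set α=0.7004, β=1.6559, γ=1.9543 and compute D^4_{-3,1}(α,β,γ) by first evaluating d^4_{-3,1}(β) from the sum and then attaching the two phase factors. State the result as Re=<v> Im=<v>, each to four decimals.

Re=0.2326 Im=0.0344

Split into d^4_{-3,1}(β=1.6559) × two z-phases.
With c≡cos(β/2)=0.676387 and s≡sin(β/2)=0.736546, N=[1·5040·120·6]^{1/2}=1904.940944
The bounds max(0,m−m')=4 and min(l+m,l−m')=5 give 2 terms
  k=4: (−1)^0·1904.9409/(144)·0.6764^4·0.7365^4 = +0.814893
  k=5: (−1)^1·1904.9409/(240)·0.6764^2·0.7365^6 = -0.579777
d^4_{-3,1}(1.6559) = +0.814893 -0.579777 = +0.235116
D = (-0.505882+0.862603i)·(+0.235116)·(-0.374172-0.927359i) = +0.232583+0.034414i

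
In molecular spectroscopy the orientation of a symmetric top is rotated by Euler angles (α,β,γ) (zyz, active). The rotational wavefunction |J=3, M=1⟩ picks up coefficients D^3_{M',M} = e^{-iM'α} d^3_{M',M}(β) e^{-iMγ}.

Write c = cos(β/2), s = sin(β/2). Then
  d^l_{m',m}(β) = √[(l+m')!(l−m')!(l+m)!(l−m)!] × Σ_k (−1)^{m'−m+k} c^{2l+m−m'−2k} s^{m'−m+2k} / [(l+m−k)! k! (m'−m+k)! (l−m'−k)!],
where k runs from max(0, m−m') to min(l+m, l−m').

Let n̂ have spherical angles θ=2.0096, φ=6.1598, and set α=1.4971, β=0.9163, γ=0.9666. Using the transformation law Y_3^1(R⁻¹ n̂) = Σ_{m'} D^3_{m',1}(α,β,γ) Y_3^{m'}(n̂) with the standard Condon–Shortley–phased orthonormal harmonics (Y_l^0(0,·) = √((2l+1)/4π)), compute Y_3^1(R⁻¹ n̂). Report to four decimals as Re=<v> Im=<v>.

Re=-0.1041 Im=-0.1408

Need the full column D^3_{m',1} for m'=−3..3 at α=1.4971, β=0.9163, γ=0.9666.
cos(β/2)=0.896872, sin(β/2)=0.442290
d^3_{-3,1}: single k=4 term ⇒ +0.119216;  D = -0.110574-0.044563i
d^3_{-2,1}: k∈[3..4] ⇒ +0.394768 -0.048003 = +0.346766;  D = -0.152952+0.311211i
d^3_{-1,1}: k∈[2..4] ⇒ +0.759429 -0.246251 +0.007486 = +0.520664;  D = +0.449101+0.263437i
d^3_{0,1}: k∈[1..3] ⇒ +0.889100 -0.648670 +0.052584 = +0.293013;  D = +0.166461-0.241138i
d^3_{1,1}: k∈[0..2] ⇒ +0.520455 -1.012572 +0.184688 = -0.307428;  D = +0.239455+0.192805i
d^3_{2,1}: k∈[0..1] ⇒ -0.811633 +0.394768 = -0.416865;  D = +0.284636-0.304564i
d^3_{3,1}: single k=0 term ⇒ +0.490209;  D = +0.332532+0.360177i
Y_3^{m'}(θ=2.0096,φ=6.1598) and Σ D·Y over m':
  (-0.1106-0.0446i)·(+0.2886+0.1120i)  (-0.1530+0.3112i)·(-0.3450-0.0869i)  (+0.4491+0.2634i)·(-0.0283-0.0035i)  (+0.1665-0.2411i)·(+0.3325+0.0000i)  (+0.2395+0.1928i)·(+0.0283-0.0035i)  (+0.2846-0.3046i)·(-0.3450+0.0869i)  (+0.3325+0.3602i)·(-0.2886+0.1120i)
Y_3^1(R⁻¹ n̂) = -0.104092-0.140803i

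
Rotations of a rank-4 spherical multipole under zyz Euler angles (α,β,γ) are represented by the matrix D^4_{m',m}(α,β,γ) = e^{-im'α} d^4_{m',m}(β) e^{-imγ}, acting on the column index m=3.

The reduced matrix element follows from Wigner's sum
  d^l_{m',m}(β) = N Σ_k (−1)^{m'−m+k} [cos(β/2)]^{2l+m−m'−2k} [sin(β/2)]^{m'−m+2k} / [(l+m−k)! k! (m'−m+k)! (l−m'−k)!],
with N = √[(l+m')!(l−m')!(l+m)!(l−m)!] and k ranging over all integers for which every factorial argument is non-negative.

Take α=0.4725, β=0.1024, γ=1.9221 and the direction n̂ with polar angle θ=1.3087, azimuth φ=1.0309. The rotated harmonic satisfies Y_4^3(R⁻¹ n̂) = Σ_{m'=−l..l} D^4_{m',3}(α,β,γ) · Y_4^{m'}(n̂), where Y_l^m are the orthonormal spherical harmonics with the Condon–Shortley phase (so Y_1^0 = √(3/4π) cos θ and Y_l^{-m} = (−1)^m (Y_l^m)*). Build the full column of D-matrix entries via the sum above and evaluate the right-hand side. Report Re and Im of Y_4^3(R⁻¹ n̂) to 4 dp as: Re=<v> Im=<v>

Need the full column D^4_{m',3} for m'=−4..4 at α=0.4725, β=0.1024, γ=1.9221.
cos(β/2)=0.998690, sin(β/2)=0.051178
d^4_{-4,3}: single k=7 term ⇒ +0.000000;  D = -0.000000+0.000000i
d^4_{-3,3}: k∈[6..7] ⇒ +0.000000 -0.000000 = +0.000000;  D = -0.000000+0.000000i
d^4_{-2,3}: k∈[5..6] ⇒ +0.000004 -0.000000 = +0.000004;  D = +0.000000+0.000004i
d^4_{-1,3}: k∈[4..5] ⇒ +0.000090 -0.000000 = +0.000090;  D = +0.000050+0.000075i
d^4_{0,3}: k∈[3..4] ⇒ +0.001576 -0.000004 = +0.001572;  D = +0.001366+0.000777i
d^4_{1,3}: k∈[2..3] ⇒ +0.020626 -0.000090 = +0.020536;  D = +0.020515+0.000911i
d^4_{2,3}: k∈[1..2] ⇒ +0.189740 -0.001495 = +0.188245;  D = +0.171256-0.078151i
d^4_{3,3}: k∈[0..1] ⇒ +0.989564 -0.018190 = +0.971374;  D = +0.603348-0.761275i
d^4_{4,3}: single k=0 term ⇒ -0.143430;  D = -0.028169+0.140636i
Y_4^{m'}(θ=1.3087,φ=1.0309) and Σ D·Y over m':
  (-0.0000+0.0000i)·(-0.2139+0.3203i)  (-0.0000+0.0000i)·(-0.2919-0.0143i)  (+0.0000+0.0000i)·(+0.0780+0.1459i)  (+0.0000+0.0001i)·(-0.1540+0.2569i)  (+0.0014+0.0008i)·(+0.1210+0.0000i)  (+0.0205+0.0009i)·(+0.1540+0.2569i)  (+0.1713-0.0782i)·(+0.0780-0.1459i)  (+0.6033-0.7613i)·(+0.2919-0.0143i)  (-0.0282+0.1406i)·(-0.2139-0.3203i)
Y_4^3(R⁻¹ n̂) = +0.221306-0.277428i

Re=0.2213 Im=-0.2774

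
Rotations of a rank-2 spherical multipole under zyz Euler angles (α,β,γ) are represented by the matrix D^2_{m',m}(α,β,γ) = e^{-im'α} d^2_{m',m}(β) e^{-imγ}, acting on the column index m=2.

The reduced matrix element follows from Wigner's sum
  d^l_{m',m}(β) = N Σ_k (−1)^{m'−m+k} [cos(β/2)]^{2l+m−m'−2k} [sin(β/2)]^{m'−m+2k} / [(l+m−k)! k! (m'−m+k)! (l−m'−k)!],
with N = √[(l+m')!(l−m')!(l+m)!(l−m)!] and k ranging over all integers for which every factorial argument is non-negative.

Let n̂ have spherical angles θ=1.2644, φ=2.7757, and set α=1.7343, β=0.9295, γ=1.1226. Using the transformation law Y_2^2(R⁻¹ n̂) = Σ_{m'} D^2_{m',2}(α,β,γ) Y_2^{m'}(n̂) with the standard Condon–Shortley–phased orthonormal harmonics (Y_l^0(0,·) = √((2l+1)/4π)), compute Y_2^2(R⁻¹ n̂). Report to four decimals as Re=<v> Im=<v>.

Need the full column D^2_{m',2} for m'=−2..2 at α=1.7343, β=0.9295, γ=1.1226.
cos(β/2)=0.893934, sin(β/2)=0.448199
d^2_{-2,2}: single k=4 term ⇒ +0.040354;  D = +0.013738+0.037943i
d^2_{-1,2}: single k=3 term ⇒ +0.160971;  D = +0.140416-0.078709i
d^2_{0,2}: single k=2 term ⇒ +0.393214;  D = -0.245535-0.307131i
d^2_{1,2}: single k=1 term ⇒ +0.640349;  D = -0.428406+0.475936i
d^2_{2,2}: single k=0 term ⇒ +0.638589;  D = +0.537840+0.344272i
Y_2^{m'}(θ=1.2644,φ=2.7757) and Σ D·Y over m':
  (+0.0137+0.0379i)·(+0.2612+0.2346i)  (+0.1404-0.0787i)·(-0.2075-0.0795i)  (-0.2455-0.3071i)·(-0.2293+0.0000i)  (-0.4284+0.4759i)·(+0.2075-0.0795i)  (+0.5378+0.3443i)·(+0.2612-0.2346i)
Y_2^2(R⁻¹ n̂) = +0.185835+0.185268i

Re=0.1858 Im=0.1853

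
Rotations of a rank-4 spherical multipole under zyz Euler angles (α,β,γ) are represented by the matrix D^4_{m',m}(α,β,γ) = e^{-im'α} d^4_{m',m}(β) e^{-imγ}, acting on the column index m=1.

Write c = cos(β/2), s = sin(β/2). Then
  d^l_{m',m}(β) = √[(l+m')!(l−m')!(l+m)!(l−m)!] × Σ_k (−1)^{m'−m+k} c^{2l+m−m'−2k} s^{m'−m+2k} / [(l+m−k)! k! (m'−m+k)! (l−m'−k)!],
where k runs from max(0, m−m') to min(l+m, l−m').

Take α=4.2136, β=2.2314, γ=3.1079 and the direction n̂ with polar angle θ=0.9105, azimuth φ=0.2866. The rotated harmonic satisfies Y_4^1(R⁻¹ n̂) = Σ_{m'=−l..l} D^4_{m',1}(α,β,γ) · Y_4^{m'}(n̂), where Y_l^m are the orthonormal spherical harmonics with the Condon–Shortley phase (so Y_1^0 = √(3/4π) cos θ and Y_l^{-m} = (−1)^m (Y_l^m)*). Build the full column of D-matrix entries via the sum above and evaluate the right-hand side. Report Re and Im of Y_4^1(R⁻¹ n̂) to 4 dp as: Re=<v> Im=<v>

Re=0.1039 Im=-0.3587

Need the full column D^4_{m',1} for m'=−4..4 at α=4.2136, β=2.2314, γ=3.1079.
cos(β/2)=0.439549, sin(β/2)=0.898219
d^4_{-4,1}: single k=5 term ⇒ +0.371557;  D = +0.141491+0.343562i
d^4_{-3,1}: k∈[4..5] ⇒ +0.321422 -0.805336 = -0.483914;  D = +0.481088+0.052220i
d^4_{-2,1}: k∈[3..5] ⇒ +0.168150 -1.053266 +0.879666 = -0.005450;  D = -0.003108+0.004476i
d^4_{-1,1}: k∈[2..5] ⇒ +0.058184 -0.728917 +1.521942 -0.423698 = +0.427511;  D = +0.191742+0.382100i
d^4_{0,1}: k∈[1..4] ⇒ +0.012733 -0.319042 +1.332288 -0.927250 = +0.098729;  D = -0.098673-0.003326i
d^4_{1,1}: k∈[0..3] ⇒ +0.001393 -0.087277 +0.728917 -1.014628 = -0.371594;  D = -0.188648+0.320147i
d^4_{2,1}: k∈[0..2] ⇒ -0.012080 +0.252225 -0.702177 = -0.462032;  D = -0.237360-0.396402i
d^4_{3,1}: k∈[0..1] ⇒ +0.046182 -0.321422 = -0.275240;  D = +0.275011-0.011209i
d^4_{4,1}: single k=0 term ⇒ -0.088977;  D = -0.039346+0.079805i
Y_4^{m'}(θ=0.9105,φ=0.2866) and Σ D·Y over m':
  (+0.1415+0.3436i)·(+0.0709-0.1569i)  (+0.4811+0.0522i)·(+0.2468-0.2866i)  (-0.0031+0.0045i)·(+0.2864-0.1849i)  (+0.1917+0.3821i)·(-0.0806+0.0238i)  (-0.0987-0.0033i)·(-0.3525+0.0000i)  (-0.1886+0.3201i)·(+0.0806+0.0238i)  (-0.2374-0.3964i)·(+0.2864+0.1849i)  (+0.2750-0.0112i)·(-0.2468-0.2866i)  (-0.0393+0.0798i)·(+0.0709+0.1569i)
Y_4^1(R⁻¹ n̂) = +0.103944-0.358682i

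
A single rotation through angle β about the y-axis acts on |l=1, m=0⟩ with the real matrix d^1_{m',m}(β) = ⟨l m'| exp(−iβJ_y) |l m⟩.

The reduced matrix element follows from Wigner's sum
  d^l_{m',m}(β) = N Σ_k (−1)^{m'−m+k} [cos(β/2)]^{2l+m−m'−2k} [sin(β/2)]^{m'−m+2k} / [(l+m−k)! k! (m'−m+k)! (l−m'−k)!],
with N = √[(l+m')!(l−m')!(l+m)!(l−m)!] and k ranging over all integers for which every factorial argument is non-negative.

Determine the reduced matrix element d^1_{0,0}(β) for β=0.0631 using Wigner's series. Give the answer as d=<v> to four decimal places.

d^1_{0,0}(β=0.0631) via Wigner's sum:
With c≡cos(β/2)=0.999502 and s≡sin(β/2)=0.031545, N=[1·1·1·1]^{1/2}=1.000000
k∈{0,1} keeps every argument non-negative
  k=0: (−1)^0·1.0000/(1)·0.9995^2·0.0315^0 = +0.999005
  k=1: (−1)^1·1.0000/(1)·0.9995^0·0.0315^2 = -0.000995
d^1_{0,0}(0.0631) = +0.999005 -0.000995 = +0.998010

d=0.9980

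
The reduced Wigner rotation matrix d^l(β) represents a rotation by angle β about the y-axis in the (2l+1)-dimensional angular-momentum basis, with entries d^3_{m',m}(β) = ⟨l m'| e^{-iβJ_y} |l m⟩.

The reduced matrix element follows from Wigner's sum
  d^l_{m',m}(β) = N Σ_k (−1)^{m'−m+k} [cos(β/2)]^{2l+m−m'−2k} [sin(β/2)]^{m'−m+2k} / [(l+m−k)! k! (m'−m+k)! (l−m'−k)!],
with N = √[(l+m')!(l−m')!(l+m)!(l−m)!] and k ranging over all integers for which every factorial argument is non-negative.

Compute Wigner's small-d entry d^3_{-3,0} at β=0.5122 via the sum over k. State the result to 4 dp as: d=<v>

d=0.0658

d^3_{-3,0}(β=0.5122) via Wigner's sum:
Half-angle: c=0.967385, s=0.253310. N=√(1·720·6·6)=160.996894
k∈{3} keeps every argument non-negative
  k=3: (−1)^0·160.9969/(36)·0.9674^3·0.2533^3 = +0.065806
d^3_{-3,0}(0.5122) = +0.065806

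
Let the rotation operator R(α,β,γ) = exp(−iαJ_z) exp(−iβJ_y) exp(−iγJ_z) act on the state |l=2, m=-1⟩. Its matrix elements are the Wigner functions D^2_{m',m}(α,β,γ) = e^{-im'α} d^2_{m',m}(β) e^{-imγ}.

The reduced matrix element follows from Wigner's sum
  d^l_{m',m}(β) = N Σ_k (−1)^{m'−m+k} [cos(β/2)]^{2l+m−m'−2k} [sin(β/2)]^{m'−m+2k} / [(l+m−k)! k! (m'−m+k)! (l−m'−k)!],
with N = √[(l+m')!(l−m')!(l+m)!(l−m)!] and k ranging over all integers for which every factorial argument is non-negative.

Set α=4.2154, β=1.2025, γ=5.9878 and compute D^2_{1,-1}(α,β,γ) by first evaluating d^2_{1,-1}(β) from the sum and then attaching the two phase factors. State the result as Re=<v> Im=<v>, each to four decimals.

Re=-0.1102 Im=0.5392

First d^2_{1,-1}(β=1.2025), then the phase factors e^{-i(1)α} and e^{-i(-1)γ}:
c=cos(1.2025/2)=0.824629, s=sin(1.2025/2)=0.565674; N=√[6·1·1·6]=6.000000
Admissible k: 0..1 (factorial args all ≥0)
  k=0: (−1)^2·6.0000/(2)·0.8246^2·0.5657^2 = +0.652786
  k=1: (−1)^3·6.0000/(6)·0.8246^0·0.5657^4 = -0.102392
d^2_{1,-1}(1.2025) = +0.652786 -0.102392 = +0.550394
Attach z-rotation phases: D = e^{-i(1)(4.2154)}·(+0.550394)·e^{-i(-1)(5.9878)} = -0.110211+0.539247i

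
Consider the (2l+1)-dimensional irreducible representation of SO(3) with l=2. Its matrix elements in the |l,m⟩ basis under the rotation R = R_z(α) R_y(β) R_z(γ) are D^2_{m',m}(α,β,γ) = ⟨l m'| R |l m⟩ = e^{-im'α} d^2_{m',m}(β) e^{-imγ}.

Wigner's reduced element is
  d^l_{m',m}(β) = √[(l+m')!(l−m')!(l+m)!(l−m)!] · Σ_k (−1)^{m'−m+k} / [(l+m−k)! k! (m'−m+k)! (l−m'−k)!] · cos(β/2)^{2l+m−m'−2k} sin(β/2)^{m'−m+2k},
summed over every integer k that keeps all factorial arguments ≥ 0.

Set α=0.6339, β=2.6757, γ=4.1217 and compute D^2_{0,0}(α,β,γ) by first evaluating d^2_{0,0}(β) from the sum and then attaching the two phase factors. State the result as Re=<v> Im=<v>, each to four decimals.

D^2_{0,0}(0.6339,2.6757,4.1217) = e^{-i·0·0.6339}·d^2_{0,0}(2.6757)·e^{-i·0·4.1217}. Compute d first:
Half-angle: c=0.230845, s=0.972990. N=√(2·2·2·2)=4.000000
k∈{0,1,2} keeps every argument non-negative
  k=0: (−1)^0·4.0000/(4)·0.2308^4·0.9730^0 = +0.002840
  k=1: (−1)^1·4.0000/(1)·0.2308^2·0.9730^2 = -0.201799
  k=2: (−1)^2·4.0000/(4)·0.2308^0·0.9730^4 = +0.896261
d^2_{0,0}(2.6757) = +0.002840 -0.201799 +0.896261 = +0.697301
Phases: e^{-i·(0)·0.6339}=+1.000000+0.000000i, e^{-i·(0)·4.1217}=+1.000000+0.000000i ⇒ D=+0.697301+0.000000i

Re=0.6973 Im=0.0000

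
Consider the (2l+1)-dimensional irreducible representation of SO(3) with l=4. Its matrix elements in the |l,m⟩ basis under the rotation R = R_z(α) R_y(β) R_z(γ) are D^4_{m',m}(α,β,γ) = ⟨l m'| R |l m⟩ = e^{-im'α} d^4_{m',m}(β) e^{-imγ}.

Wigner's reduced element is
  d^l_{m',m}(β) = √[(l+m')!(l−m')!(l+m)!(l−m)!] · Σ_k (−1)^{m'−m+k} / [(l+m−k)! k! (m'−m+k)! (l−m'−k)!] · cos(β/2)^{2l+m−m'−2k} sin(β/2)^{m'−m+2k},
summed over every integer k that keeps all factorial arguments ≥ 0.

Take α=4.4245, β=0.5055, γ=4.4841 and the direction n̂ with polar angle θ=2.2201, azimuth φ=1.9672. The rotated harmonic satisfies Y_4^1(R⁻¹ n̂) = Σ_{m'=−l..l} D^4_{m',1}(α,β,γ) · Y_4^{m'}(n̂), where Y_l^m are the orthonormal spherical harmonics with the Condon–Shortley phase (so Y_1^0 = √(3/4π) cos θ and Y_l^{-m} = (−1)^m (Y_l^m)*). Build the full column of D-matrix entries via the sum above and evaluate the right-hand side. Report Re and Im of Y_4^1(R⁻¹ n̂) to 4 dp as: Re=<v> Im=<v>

Need the full column D^4_{m',1} for m'=−4..4 at α=4.4245, β=0.5055, γ=4.4841.
cos(β/2)=0.968228, sin(β/2)=0.250068
d^4_{-4,1}: single k=5 term ⇒ +0.006642;  D = +0.005298+0.004007i
d^4_{-3,1}: k∈[4..5] ⇒ +0.045463 -0.001820 = +0.043644;  D = -0.035126+0.025902i
d^4_{-2,1}: k∈[3..5] ⇒ +0.188181 -0.018829 +0.000251 = +0.169603;  D = -0.057756-0.159466i
d^4_{-1,1}: k∈[2..5] ⇒ +0.515207 -0.103101 +0.003439 -0.000015 = +0.415529;  D = +0.414792-0.024751i
d^4_{0,1}: k∈[1..4] ⇒ +0.892107 -0.357049 +0.023817 -0.000265 = +0.558611;  D = -0.126420+0.544118i
d^4_{1,1}: k∈[0..3] ⇒ +0.772365 -0.772810 +0.103101 -0.002292 = +0.100363;  D = -0.087287-0.049535i
d^4_{2,1}: k∈[0..2] ⇒ -0.846327 +0.282272 -0.012553 = -0.576608;  D = -0.415264+0.400041i
d^4_{3,1}: k∈[0..1] ⇒ +0.408933 -0.045463 = +0.363469;  D = +0.167469+0.322590i
d^4_{4,1}: single k=0 term ⇒ -0.099576;  D = +0.097766-0.018899i
Y_4^{m'}(θ=2.2201,φ=1.9672) and Σ D·Y over m':
  (+0.0053+0.0040i)·(-0.0026-0.1781i)  (-0.0351+0.0259i)·(-0.3549-0.1424i)  (-0.0578-0.1595i)·(-0.2322+0.2357i)  (+0.4148-0.0248i)·(-0.0388-0.0927i)  (-0.1264+0.5441i)·(-0.3480+0.0000i)  (-0.0873-0.0495i)·(+0.0388-0.0927i)  (-0.4153+0.4000i)·(-0.2322-0.2357i)  (+0.1675+0.3226i)·(+0.3549-0.1424i)  (+0.0978-0.0189i)·(-0.0026+0.1781i)
Y_4^1(R⁻¹ n̂) = +0.384696-0.089311i

Re=0.3847 Im=-0.0893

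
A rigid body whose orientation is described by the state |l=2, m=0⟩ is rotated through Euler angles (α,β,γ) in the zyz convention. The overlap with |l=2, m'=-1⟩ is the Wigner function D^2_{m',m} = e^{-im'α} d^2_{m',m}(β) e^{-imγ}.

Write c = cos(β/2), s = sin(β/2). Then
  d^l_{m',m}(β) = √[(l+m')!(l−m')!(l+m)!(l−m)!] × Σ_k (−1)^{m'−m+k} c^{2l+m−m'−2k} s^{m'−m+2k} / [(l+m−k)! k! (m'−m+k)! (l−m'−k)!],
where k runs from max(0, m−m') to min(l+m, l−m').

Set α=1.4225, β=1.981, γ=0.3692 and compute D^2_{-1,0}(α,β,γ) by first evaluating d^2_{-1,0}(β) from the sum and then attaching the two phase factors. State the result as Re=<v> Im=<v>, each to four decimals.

Re=-0.0662 Im=-0.4430

First d^2_{-1,0}(β=1.981), then the phase factors e^{-i(-1)α} and e^{-i(0)γ}:
With c≡cos(β/2)=0.548272 and s≡sin(β/2)=0.836300, N=[1·6·2·2]^{1/2}=4.898979
k∈{1,2} keeps every argument non-negative
  k=1: (−1)^0·4.8990/(2)·0.5483^3·0.8363^1 = +0.337618
  k=2: (−1)^1·4.8990/(2)·0.5483^1·0.8363^3 = -0.785522
d^2_{-1,0}(1.981) = +0.337618 -0.785522 = -0.447904
Attach z-rotation phases: D = e^{-i(-1)(1.4225)}·(-0.447904)·e^{-i(0)(0.3692)} = -0.066179-0.442988i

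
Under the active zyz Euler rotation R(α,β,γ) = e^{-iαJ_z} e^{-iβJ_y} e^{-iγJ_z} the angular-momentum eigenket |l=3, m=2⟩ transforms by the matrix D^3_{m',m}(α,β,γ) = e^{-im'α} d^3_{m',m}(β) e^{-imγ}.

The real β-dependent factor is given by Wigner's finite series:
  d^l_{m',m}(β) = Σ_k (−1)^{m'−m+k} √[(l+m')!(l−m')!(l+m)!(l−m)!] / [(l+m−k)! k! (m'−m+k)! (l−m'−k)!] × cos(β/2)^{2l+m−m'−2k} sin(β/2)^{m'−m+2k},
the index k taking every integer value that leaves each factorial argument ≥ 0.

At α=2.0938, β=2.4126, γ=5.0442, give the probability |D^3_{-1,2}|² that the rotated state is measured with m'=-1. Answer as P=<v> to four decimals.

First d^3_{-1,2}(β=2.4126), then the phase factors e^{-i(-1)α} and e^{-i(2)γ}:
c=cos(2.4126/2)=0.356479, s=sin(2.4126/2)=0.934303; N=√[2·24·120·1]=75.894664
k∈{3,4} keeps every argument non-negative
  k=3: (−1)^0·75.8947/(12)·0.3565^3·0.9343^3 = +0.233666
  k=4: (−1)^1·75.8947/(24)·0.3565^1·0.9343^5 = -0.802552
d^3_{-1,2}(2.4126) = +0.233666 -0.802552 = -0.568887
|D^3_{-1,2}|² = |d^3_{-1,2}(β)|² = (-0.568887)² = 0.323632 (the z-rotation phases have unit modulus)

P=0.3236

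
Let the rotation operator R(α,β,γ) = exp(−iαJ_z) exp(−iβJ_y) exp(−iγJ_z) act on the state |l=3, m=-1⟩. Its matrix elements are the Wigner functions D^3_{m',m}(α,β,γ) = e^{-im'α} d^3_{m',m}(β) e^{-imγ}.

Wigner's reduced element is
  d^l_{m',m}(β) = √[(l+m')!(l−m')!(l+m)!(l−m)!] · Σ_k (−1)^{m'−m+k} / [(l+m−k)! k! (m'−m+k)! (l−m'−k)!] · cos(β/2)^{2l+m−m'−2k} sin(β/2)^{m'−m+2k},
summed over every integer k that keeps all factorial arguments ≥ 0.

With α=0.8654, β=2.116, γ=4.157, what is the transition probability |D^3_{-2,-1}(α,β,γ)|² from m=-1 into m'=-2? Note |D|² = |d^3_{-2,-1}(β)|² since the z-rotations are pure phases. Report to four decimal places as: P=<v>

P=0.1729

D^3_{-2,-1}(0.8654,2.116,4.157) = e^{-i·-2·0.8654}·d^3_{-2,-1}(2.116)·e^{-i·-1·4.157}. Compute d first:
With c≡cos(β/2)=0.490616 and s≡sin(β/2)=0.871376, N=[1·120·2·24]^{1/2}=75.894664
Admissible k: 1..2 (factorial args all ≥0)
  k=1: (−1)^0·75.8947/(24)·0.4906^5·0.8714^1 = +0.078327
  k=2: (−1)^1·75.8947/(12)·0.4906^3·0.8714^3 = -0.494164
d^3_{-2,-1}(2.116) = +0.078327 -0.494164 = -0.415837
|D^3_{-2,-1}|² = |d^3_{-2,-1}(β)|² = (-0.415837)² = 0.172920 (the z-rotation phases have unit modulus)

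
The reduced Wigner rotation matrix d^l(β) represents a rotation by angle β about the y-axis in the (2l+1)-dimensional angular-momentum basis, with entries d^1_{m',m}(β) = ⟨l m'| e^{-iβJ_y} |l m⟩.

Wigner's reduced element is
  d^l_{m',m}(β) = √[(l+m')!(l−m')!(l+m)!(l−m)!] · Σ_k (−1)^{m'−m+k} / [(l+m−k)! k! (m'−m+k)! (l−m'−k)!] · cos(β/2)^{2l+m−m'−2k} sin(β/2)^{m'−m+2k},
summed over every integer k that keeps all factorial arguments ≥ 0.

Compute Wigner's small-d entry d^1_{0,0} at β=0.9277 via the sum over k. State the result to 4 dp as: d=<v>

d=0.5997

d^1_{0,0}(β=0.9277) via Wigner's sum:
Half-angle: c=0.894337, s=0.447395. N=√(1·1·1·1)=1.000000
The bounds max(0,m−m')=0 and min(l+m,l−m')=1 give 2 terms
  k=0: (−1)^0·1.0000/(1)·0.8943^2·0.4474^0 = +0.799838
  k=1: (−1)^1·1.0000/(1)·0.8943^0·0.4474^2 = -0.200162
d^1_{0,0}(0.9277) = +0.799838 -0.200162 = +0.599676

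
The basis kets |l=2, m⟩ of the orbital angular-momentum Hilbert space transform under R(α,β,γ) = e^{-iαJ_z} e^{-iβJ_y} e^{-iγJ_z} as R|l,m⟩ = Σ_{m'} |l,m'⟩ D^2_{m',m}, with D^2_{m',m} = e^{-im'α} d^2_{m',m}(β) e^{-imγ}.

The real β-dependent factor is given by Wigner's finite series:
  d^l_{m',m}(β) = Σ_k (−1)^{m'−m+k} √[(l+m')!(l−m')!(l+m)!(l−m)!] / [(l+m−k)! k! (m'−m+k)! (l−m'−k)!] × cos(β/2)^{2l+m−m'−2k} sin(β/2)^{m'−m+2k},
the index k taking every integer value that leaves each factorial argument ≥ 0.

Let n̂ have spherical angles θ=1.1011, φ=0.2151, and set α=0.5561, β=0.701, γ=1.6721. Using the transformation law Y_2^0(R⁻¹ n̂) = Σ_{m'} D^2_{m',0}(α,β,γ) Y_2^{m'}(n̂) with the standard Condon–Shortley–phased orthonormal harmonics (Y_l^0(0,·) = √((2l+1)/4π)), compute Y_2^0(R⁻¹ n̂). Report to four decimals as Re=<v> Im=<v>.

Re=0.4306 Im=0.0000

Need the full column D^2_{m',0} for m'=−2..2 at α=0.5561, β=0.701, γ=1.6721.
cos(β/2)=0.939201, sin(β/2)=0.343367
d^2_{-2,0}: single k=2 term ⇒ +0.254748;  D = +0.112774+0.228426i
d^2_{-1,0}: k∈[1..2] ⇒ +0.696804 -0.093135 = +0.603669;  D = +0.512709+0.318664i
d^2_{0,0}: k∈[0..2] ⇒ +0.778098 -0.416002 +0.013901 = +0.375997;  D = +0.375997+0.000000i
d^2_{1,0}: k∈[0..1] ⇒ -0.696804 +0.093135 = -0.603669;  D = -0.512709+0.318664i
d^2_{2,0}: single k=0 term ⇒ +0.254748;  D = +0.112774-0.228426i
Y_2^{m'}(θ=1.1011,φ=0.2151) and Σ D·Y over m':
  (+0.1128+0.2284i)·(+0.2792-0.1281i)  (+0.5127+0.3187i)·(+0.3046-0.0666i)  (+0.3760+0.0000i)·(-0.1216+0.0000i)  (-0.5127+0.3187i)·(-0.3046-0.0666i)  (+0.1128-0.2284i)·(+0.2792+0.1281i)
Y_2^0(R⁻¹ n̂) = +0.430551+0.000000i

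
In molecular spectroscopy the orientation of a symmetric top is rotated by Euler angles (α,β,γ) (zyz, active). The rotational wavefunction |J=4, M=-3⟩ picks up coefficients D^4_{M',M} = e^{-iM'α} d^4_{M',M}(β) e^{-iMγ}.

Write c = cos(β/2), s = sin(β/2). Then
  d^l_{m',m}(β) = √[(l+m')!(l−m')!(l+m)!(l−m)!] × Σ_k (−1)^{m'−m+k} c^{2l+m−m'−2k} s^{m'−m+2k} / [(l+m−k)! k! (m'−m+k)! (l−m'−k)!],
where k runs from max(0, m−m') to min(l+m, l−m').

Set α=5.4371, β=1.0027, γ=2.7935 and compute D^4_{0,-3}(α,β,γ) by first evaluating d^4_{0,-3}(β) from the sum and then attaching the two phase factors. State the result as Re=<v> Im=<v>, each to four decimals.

First d^4_{0,-3}(β=1.0027), then the phase factors e^{-i(0)α} and e^{-i(-3)γ}:
Half-angle: c=0.876935, s=0.480610. N=√(24·24·1·5040)=1703.830978
k: max(0,(-3)−(0))=0 … min(4+(-3),4−(0))=1
  k=0: (−1)^3·1703.8310/(144)·0.8769^5·0.4806^3 = -0.681205
  k=1: (−1)^4·1703.8310/(144)·0.8769^3·0.4806^5 = +0.204611
d^4_{0,-3}(1.0027) = -0.681205 +0.204611 = -0.476594
D = (+1.000000+0.000000i)·(-0.476594)·(-0.502526+0.864562i) = +0.239501-0.412045i

Re=0.2395 Im=-0.4120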